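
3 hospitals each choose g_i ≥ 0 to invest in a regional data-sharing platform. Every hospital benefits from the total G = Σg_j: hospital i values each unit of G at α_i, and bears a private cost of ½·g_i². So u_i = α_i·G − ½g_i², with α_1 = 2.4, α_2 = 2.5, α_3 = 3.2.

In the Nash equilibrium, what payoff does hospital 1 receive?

16.56

Hospital i's FOC: ∂u_i/∂g_i = α_i − g_i = 0, so g_i* = α_i.
NE contributions = (2.4, 2.5, 3.2); G = 8.1.
u_1 = α_1·G − ½·(g_1)² = 2.4·8.1 − ½·2.4² = 16.56.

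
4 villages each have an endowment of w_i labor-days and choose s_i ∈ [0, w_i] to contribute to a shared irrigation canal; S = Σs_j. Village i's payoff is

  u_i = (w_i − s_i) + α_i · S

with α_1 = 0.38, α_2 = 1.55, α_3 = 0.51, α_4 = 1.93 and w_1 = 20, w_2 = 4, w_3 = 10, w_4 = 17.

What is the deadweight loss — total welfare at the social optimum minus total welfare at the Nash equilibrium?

∂u_i/∂s_i = α_i − 1, so village i contributes w_i if α_i > 1, else 0.
α_i > 1 for i ∈ {2, 4}; NE contributions (0, 4, 0, 17), S = 21.
W^NE = Σw_i − S^NE + (Σα_i)·S^NE = 51 + 3.37·21 = 121.77.
Planner: ∂(Σu_j)/∂s_i = Σα_j − 1 = 3.37 > 0, so everyone contributes w_i; S^SO = 51, W^SO = 51 + 3.37·51 = 222.87.
Deadweight loss = 101.1.

101.1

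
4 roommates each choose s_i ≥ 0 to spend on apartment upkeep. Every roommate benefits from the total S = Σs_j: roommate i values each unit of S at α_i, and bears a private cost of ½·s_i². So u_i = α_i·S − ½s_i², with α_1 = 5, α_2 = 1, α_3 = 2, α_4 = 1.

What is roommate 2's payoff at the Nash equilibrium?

8.5

Roommate i's FOC: ∂u_i/∂s_i = α_i − s_i = 0, so s_i* = α_i.
NE contributions = (5, 1, 2, 1); S = 9.
u_2 = α_2·S − ½·(s_2)² = 1·9 − ½·1² = 8.5.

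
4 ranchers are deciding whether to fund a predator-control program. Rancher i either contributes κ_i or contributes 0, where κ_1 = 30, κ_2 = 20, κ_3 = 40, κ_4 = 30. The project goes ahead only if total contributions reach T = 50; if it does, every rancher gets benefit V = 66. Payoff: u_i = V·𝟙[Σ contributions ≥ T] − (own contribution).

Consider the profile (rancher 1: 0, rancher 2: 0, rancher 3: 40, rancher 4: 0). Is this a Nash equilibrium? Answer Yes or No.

Total = 40 < 50: not provided.
Rancher 1 (pledges 0, payoff 0): pledging 30 → total 70, payoff 36. Profitable deviation.

No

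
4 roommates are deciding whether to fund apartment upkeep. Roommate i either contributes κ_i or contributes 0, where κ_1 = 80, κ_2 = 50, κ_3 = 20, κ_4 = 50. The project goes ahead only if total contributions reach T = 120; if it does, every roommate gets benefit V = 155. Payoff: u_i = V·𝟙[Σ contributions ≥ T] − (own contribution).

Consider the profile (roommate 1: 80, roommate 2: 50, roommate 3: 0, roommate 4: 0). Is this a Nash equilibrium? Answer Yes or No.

Yes

Total = 130 ≥ 120: provided.
Roommate 1 (pledges 80, payoff 75): dropping to 0 → total 50, payoff 0. No gain.
Roommate 2 (pledges 50, payoff 105): dropping to 0 → total 80, payoff 0. No gain.
Roommate 3 (pledges 0, payoff 155): pledging 20 → total 150, payoff 135. No gain.
Roommate 4 (pledges 0, payoff 155): pledging 50 → total 180, payoff 105. No gain.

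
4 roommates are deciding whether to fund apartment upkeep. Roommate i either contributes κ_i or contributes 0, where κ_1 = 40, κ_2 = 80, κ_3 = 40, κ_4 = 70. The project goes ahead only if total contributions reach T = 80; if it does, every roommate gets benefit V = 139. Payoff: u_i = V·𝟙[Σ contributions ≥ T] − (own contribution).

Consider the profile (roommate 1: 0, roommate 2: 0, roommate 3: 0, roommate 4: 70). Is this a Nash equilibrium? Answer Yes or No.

No

Total = 70 < 80: not provided.
Roommate 1 (pledges 0, payoff 0): pledging 40 → total 110, payoff 99. Profitable deviation.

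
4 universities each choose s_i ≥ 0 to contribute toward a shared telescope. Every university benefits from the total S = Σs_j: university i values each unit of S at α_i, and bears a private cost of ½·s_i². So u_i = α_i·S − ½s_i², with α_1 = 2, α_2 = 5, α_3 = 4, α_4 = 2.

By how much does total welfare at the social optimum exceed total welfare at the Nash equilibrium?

University i's FOC: ∂u_i/∂s_i = α_i − s_i = 0, so s_i* = α_i.
NE contributions = (2, 5, 4, 2); S = 13.
W^NE = (Σα)·S − ½Σα_i² = 13² − ½·49 = 144.5.
Planner sets s_i = Σα_j = 13 for every i, so S^SO = 4·13 = 52.
W^SO = (Σα)·S^SO − ½·4·(Σα)² = (4/2)·13² = 338.
Deadweight loss = W^SO − W^NE = 193.5.

193.5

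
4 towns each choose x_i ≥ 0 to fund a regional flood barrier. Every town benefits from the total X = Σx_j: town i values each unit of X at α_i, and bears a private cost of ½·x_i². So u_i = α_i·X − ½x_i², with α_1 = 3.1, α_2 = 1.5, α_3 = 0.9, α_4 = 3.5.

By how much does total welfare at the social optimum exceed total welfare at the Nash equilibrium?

93.46

Town i's FOC: ∂u_i/∂x_i = α_i − x_i = 0, so x_i* = α_i.
NE contributions = (3.1, 1.5, 0.9, 3.5); X = 9.
W^NE = (Σα)·X − ½Σα_i² = 9² − ½·24.92 = 68.54.
Planner sets x_i = Σα_j = 9 for every i, so X^SO = 4·9 = 36.
W^SO = (Σα)·X^SO − ½·4·(Σα)² = (4/2)·9² = 162.
Deadweight loss = W^SO − W^NE = 93.46.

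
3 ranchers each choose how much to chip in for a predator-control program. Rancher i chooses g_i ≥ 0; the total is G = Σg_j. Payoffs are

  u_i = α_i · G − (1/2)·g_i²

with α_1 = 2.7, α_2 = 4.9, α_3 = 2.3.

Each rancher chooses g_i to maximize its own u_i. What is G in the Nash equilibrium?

9.9

Rancher i's FOC: ∂u_i/∂g_i = α_i − g_i = 0, so g_i* = α_i.
NE contributions = (2.7, 4.9, 2.3); G = 9.9.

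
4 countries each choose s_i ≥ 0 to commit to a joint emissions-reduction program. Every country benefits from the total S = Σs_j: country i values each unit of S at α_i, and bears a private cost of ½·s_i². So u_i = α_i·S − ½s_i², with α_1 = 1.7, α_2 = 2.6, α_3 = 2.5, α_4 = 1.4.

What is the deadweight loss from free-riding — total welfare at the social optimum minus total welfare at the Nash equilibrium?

76.17

Country i's FOC: ∂u_i/∂s_i = α_i − s_i = 0, so s_i* = α_i.
NE contributions = (1.7, 2.6, 2.5, 1.4); S = 8.2.
W^NE = (Σα)·S − ½Σα_i² = 8.2² − ½·17.86 = 58.31.
Planner sets s_i = Σα_j = 8.2 for every i, so S^SO = 4·8.2 = 32.8.
W^SO = (Σα)·S^SO − ½·4·(Σα)² = (4/2)·8.2² = 134.48.
Deadweight loss = W^SO − W^NE = 76.17.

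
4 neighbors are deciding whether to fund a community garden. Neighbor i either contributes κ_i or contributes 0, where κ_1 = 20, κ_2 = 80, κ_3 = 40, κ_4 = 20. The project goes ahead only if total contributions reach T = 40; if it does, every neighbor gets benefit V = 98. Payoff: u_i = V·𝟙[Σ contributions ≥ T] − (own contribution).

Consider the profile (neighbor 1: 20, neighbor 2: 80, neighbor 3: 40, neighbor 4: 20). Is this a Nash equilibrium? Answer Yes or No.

Total = 160 ≥ 40: provided.
Neighbor 1 (pledges 20, payoff 78): dropping to 0 → total 140, payoff 98. Profitable deviation.

No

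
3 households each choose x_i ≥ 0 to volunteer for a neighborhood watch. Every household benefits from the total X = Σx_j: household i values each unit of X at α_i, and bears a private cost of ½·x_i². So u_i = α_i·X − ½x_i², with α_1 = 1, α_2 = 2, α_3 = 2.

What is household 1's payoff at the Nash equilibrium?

4.5

Household i's FOC: ∂u_i/∂x_i = α_i − x_i = 0, so x_i* = α_i.
NE contributions = (1, 2, 2); X = 5.
u_1 = α_1·X − ½·(x_1)² = 1·5 − ½·1² = 4.5.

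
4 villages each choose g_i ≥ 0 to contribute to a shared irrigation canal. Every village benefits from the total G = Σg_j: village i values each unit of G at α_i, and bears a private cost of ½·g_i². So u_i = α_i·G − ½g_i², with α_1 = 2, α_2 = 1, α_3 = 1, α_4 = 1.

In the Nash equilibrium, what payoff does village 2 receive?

Village i's FOC: ∂u_i/∂g_i = α_i − g_i = 0, so g_i* = α_i.
NE contributions = (2, 1, 1, 1); G = 5.
u_2 = α_2·G − ½·(g_2)² = 1·5 − ½·1² = 4.5.

4.5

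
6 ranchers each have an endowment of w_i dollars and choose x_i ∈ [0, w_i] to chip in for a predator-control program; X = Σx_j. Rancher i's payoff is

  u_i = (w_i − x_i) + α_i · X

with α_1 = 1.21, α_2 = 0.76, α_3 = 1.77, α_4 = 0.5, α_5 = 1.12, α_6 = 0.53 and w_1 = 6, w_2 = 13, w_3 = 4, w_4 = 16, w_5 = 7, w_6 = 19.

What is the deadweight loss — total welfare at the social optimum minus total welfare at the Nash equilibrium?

234.72

∂u_i/∂x_i = α_i − 1, so rancher i contributes w_i if α_i > 1, else 0.
α_i > 1 for i ∈ {1, 3, 5}; NE contributions (6, 0, 4, 0, 7, 0), X = 17.
W^NE = Σw_i − X^NE + (Σα_i)·X^NE = 65 + 4.89·17 = 148.13.
Planner: ∂(Σu_j)/∂x_i = Σα_j − 1 = 4.89 > 0, so everyone contributes w_i; X^SO = 65, W^SO = 65 + 4.89·65 = 382.85.
Deadweight loss = 234.72.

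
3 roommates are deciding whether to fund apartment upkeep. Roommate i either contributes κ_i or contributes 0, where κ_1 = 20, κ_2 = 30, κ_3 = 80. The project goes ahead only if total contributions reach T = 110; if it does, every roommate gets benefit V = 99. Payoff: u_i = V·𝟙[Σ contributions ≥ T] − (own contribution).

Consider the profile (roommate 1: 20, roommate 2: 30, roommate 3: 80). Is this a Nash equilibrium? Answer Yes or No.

Total = 130 ≥ 110: provided.
Roommate 1 (pledges 20, payoff 79): dropping to 0 → total 110, payoff 99. Profitable deviation.

No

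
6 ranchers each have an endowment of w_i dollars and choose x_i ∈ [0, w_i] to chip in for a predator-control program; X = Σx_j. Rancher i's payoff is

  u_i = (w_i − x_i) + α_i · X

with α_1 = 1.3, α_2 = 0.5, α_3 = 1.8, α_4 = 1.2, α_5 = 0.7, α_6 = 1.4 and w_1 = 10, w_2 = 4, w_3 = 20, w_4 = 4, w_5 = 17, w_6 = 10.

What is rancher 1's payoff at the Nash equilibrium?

57.2

∂u_i/∂x_i = α_i − 1, so rancher i contributes w_i if α_i > 1, else 0.
α_i > 1 for i ∈ {1, 3, 4, 6}; NE contributions (10, 0, 20, 4, 0, 10), X = 44.
u_1 = (10 − 10) + 1.3·44 = 57.2.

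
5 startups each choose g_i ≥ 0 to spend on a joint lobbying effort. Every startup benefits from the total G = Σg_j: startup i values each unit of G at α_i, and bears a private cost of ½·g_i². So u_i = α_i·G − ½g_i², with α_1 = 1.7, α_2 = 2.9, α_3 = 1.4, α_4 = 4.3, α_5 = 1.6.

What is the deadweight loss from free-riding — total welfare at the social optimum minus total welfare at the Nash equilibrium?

Startup i's FOC: ∂u_i/∂g_i = α_i − g_i = 0, so g_i* = α_i.
NE contributions = (1.7, 2.9, 1.4, 4.3, 1.6); G = 11.9.
W^NE = (Σα)·G − ½Σα_i² = 11.9² − ½·34.31 = 124.455.
Planner sets g_i = Σα_j = 11.9 for every i, so G^SO = 5·11.9 = 59.5.
W^SO = (Σα)·G^SO − ½·5·(Σα)² = (5/2)·11.9² = 354.025.
Deadweight loss = W^SO − W^NE = 229.57.

229.57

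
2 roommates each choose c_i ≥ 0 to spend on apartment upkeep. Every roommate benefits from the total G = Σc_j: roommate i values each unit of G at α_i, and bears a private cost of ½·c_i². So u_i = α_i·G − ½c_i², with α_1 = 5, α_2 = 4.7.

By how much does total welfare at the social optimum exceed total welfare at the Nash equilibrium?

Roommate i's FOC: ∂u_i/∂c_i = α_i − c_i = 0, so c_i* = α_i.
NE contributions = (5, 4.7); G = 9.7.
W^NE = (Σα)·G − ½Σα_i² = 9.7² − ½·47.09 = 70.545.
Planner sets c_i = Σα_j = 9.7 for every i, so G^SO = 2·9.7 = 19.4.
W^SO = (Σα)·G^SO − ½·2·(Σα)² = (2/2)·9.7² = 94.09.
Deadweight loss = W^SO − W^NE = 23.545.

23.545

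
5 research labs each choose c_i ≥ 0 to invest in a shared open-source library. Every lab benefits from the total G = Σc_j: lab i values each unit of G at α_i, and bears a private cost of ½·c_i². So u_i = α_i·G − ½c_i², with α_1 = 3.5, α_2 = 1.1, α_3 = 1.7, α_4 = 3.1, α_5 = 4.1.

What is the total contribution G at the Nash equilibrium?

13.5

Lab i's FOC: ∂u_i/∂c_i = α_i − c_i = 0, so c_i* = α_i.
NE contributions = (3.5, 1.1, 1.7, 3.1, 4.1); G = 13.5.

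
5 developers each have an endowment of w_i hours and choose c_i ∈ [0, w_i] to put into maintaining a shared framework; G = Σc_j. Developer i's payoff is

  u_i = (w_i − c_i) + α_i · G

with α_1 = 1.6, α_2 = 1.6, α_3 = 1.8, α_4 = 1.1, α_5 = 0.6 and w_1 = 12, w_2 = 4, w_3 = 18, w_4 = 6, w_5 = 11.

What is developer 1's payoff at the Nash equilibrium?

∂u_i/∂c_i = α_i − 1, so developer i contributes w_i if α_i > 1, else 0.
α_i > 1 for i ∈ {1, 2, 3, 4}; NE contributions (12, 4, 18, 6, 0), G = 40.
u_1 = (12 − 12) + 1.6·40 = 64.

64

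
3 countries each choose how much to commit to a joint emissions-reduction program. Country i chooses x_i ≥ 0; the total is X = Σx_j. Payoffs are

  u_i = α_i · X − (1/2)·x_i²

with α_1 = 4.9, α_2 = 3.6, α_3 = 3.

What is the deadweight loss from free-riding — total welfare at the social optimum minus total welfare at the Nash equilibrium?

Country i's FOC: ∂u_i/∂x_i = α_i − x_i = 0, so x_i* = α_i.
NE contributions = (4.9, 3.6, 3); X = 11.5.
W^NE = (Σα)·X − ½Σα_i² = 11.5² − ½·45.97 = 109.265.
Planner sets x_i = Σα_j = 11.5 for every i, so X^SO = 3·11.5 = 34.5.
W^SO = (Σα)·X^SO − ½·3·(Σα)² = (3/2)·11.5² = 198.375.
Deadweight loss = W^SO − W^NE = 89.11.

89.11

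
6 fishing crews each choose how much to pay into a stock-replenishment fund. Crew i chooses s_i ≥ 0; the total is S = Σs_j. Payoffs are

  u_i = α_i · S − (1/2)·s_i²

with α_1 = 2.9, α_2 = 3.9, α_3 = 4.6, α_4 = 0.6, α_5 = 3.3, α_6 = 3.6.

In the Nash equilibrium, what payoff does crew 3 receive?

Crew i's FOC: ∂u_i/∂s_i = α_i − s_i = 0, so s_i* = α_i.
NE contributions = (2.9, 3.9, 4.6, 0.6, 3.3, 3.6); S = 18.9.
u_3 = α_3·S − ½·(s_3)² = 4.6·18.9 − ½·4.6² = 76.36.

76.36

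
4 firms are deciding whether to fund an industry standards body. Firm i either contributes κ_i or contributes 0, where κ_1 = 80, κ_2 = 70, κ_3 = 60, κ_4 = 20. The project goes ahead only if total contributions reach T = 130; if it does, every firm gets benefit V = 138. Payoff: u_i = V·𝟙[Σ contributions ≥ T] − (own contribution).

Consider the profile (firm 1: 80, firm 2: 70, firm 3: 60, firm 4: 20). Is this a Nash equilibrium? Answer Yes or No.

Total = 230 ≥ 130: provided.
Firm 1 (pledges 80, payoff 58): dropping to 0 → total 150, payoff 138. Profitable deviation.

No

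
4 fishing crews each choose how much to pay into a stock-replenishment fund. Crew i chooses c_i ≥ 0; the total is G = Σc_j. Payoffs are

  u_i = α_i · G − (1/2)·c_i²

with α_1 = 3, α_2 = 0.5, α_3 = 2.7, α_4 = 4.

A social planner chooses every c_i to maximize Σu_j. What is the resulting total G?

Planner FOC: ∂(Σu_j)/∂c_i = (Σα_j) − c_i = 0, so c_i^SO = Σα_j = 10.2 for every i; G^SO = 40.8.

40.8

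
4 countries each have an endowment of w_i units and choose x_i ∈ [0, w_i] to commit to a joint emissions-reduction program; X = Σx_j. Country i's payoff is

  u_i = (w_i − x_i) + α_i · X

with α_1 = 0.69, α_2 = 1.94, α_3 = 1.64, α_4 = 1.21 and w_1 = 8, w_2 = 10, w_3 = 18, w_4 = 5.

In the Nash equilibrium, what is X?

∂u_i/∂x_i = α_i − 1, so country i contributes w_i if α_i > 1, else 0.
α_i > 1 for i ∈ {2, 3, 4}; NE contributions (0, 10, 18, 5), X = 33.

33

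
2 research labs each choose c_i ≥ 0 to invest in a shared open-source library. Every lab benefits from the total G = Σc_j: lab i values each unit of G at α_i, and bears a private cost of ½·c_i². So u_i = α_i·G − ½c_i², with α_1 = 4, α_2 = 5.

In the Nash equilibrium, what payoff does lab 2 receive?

Lab i's FOC: ∂u_i/∂c_i = α_i − c_i = 0, so c_i* = α_i.
NE contributions = (4, 5); G = 9.
u_2 = α_2·G − ½·(c_2)² = 5·9 − ½·5² = 32.5.

32.5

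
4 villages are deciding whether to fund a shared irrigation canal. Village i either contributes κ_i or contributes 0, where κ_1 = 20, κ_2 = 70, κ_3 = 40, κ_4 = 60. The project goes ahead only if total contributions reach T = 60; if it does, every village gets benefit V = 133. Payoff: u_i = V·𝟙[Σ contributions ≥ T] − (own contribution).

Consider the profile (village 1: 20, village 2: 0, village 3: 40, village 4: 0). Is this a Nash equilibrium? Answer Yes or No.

Total = 60 ≥ 60: provided.
Village 1 (pledges 20, payoff 113): dropping to 0 → total 40, payoff 0. No gain.
Village 2 (pledges 0, payoff 133): pledging 70 → total 130, payoff 63. No gain.
Village 3 (pledges 40, payoff 93): dropping to 0 → total 20, payoff 0. No gain.
Village 4 (pledges 0, payoff 133): pledging 60 → total 120, payoff 73. No gain.

Yes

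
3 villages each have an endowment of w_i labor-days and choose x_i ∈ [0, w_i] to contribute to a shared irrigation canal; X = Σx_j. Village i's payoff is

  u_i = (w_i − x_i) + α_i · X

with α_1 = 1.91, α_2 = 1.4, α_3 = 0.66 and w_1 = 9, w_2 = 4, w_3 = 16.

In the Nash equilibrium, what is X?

13

∂u_i/∂x_i = α_i − 1, so village i contributes w_i if α_i > 1, else 0.
α_i > 1 for i ∈ {1, 2}; NE contributions (9, 4, 0), X = 13.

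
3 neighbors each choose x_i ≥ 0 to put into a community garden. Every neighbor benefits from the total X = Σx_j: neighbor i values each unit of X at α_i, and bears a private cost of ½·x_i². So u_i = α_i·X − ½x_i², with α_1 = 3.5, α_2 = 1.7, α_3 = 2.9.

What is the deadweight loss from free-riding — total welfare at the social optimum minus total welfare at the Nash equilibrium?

Neighbor i's FOC: ∂u_i/∂x_i = α_i − x_i = 0, so x_i* = α_i.
NE contributions = (3.5, 1.7, 2.9); X = 8.1.
W^NE = (Σα)·X − ½Σα_i² = 8.1² − ½·23.55 = 53.835.
Planner sets x_i = Σα_j = 8.1 for every i, so X^SO = 3·8.1 = 24.3.
W^SO = (Σα)·X^SO − ½·3·(Σα)² = (3/2)·8.1² = 98.415.
Deadweight loss = W^SO − W^NE = 44.58.

44.58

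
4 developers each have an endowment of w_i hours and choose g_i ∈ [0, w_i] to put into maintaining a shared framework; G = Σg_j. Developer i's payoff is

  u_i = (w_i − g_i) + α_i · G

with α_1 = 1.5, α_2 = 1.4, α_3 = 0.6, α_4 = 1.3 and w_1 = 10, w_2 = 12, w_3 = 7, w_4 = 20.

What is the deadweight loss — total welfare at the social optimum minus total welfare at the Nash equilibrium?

26.6

∂u_i/∂g_i = α_i − 1, so developer i contributes w_i if α_i > 1, else 0.
α_i > 1 for i ∈ {1, 2, 4}; NE contributions (10, 12, 0, 20), G = 42.
W^NE = Σw_i − G^NE + (Σα_i)·G^NE = 49 + 3.8·42 = 208.6.
Planner: ∂(Σu_j)/∂g_i = Σα_j − 1 = 3.8 > 0, so everyone contributes w_i; G^SO = 49, W^SO = 49 + 3.8·49 = 235.2.
Deadweight loss = 26.6.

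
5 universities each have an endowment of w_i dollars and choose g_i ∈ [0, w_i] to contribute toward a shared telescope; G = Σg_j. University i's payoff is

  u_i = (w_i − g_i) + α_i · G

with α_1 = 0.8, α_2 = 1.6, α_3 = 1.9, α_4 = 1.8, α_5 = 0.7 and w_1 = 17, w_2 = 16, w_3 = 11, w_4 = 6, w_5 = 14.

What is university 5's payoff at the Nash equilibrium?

37.1

∂u_i/∂g_i = α_i − 1, so university i contributes w_i if α_i > 1, else 0.
α_i > 1 for i ∈ {2, 3, 4}; NE contributions (0, 16, 11, 6, 0), G = 33.
u_5 = (14 − 0) + 0.7·33 = 37.1.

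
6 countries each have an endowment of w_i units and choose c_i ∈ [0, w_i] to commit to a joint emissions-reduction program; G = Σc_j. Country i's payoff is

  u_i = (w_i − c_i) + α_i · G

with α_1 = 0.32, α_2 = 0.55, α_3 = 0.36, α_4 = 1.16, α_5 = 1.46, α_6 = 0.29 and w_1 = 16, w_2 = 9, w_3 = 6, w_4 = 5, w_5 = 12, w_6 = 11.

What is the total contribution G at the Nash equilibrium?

17

∂u_i/∂c_i = α_i − 1, so country i contributes w_i if α_i > 1, else 0.
α_i > 1 for i ∈ {4, 5}; NE contributions (0, 0, 0, 5, 12, 0), G = 17.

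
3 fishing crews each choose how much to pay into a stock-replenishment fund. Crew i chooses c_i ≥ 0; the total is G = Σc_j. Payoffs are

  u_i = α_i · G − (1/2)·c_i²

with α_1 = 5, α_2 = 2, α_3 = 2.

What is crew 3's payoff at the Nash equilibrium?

16

Crew i's FOC: ∂u_i/∂c_i = α_i − c_i = 0, so c_i* = α_i.
NE contributions = (5, 2, 2); G = 9.
u_3 = α_3·G − ½·(c_3)² = 2·9 − ½·2² = 16.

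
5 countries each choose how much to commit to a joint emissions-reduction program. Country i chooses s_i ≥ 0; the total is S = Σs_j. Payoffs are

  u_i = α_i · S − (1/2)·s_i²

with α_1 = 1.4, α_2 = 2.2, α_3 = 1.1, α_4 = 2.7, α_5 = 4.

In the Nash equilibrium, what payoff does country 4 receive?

Country i's FOC: ∂u_i/∂s_i = α_i − s_i = 0, so s_i* = α_i.
NE contributions = (1.4, 2.2, 1.1, 2.7, 4); S = 11.4.
u_4 = α_4·S − ½·(s_4)² = 2.7·11.4 − ½·2.7² = 27.135.

27.135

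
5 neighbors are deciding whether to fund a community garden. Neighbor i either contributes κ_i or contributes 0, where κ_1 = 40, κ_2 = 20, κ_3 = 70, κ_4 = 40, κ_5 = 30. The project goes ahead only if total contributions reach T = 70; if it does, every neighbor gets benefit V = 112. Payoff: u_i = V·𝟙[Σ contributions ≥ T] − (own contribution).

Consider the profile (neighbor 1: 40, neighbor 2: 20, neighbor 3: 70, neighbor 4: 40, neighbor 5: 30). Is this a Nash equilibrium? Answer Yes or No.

No

Total = 200 ≥ 70: provided.
Neighbor 1 (pledges 40, payoff 72): dropping to 0 → total 160, payoff 112. Profitable deviation.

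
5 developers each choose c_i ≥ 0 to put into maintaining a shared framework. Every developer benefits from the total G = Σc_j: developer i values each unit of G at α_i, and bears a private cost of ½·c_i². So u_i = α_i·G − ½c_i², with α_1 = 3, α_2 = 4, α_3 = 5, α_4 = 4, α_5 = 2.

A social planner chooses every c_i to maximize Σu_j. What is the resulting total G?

Planner FOC: ∂(Σu_j)/∂c_i = (Σα_j) − c_i = 0, so c_i^SO = Σα_j = 18 for every i; G^SO = 90.

90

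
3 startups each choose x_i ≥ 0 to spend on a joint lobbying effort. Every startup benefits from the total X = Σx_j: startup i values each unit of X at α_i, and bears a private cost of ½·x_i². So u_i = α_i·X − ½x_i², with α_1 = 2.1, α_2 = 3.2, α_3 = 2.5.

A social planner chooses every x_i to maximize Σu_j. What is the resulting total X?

Planner FOC: ∂(Σu_j)/∂x_i = (Σα_j) − x_i = 0, so x_i^SO = Σα_j = 7.8 for every i; X^SO = 23.4.

23.4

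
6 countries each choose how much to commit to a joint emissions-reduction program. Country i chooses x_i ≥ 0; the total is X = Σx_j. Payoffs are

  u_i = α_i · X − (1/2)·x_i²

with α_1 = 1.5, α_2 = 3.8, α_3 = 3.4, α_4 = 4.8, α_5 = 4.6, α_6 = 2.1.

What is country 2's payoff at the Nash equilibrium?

Country i's FOC: ∂u_i/∂x_i = α_i − x_i = 0, so x_i* = α_i.
NE contributions = (1.5, 3.8, 3.4, 4.8, 4.6, 2.1); X = 20.2.
u_2 = α_2·X − ½·(x_2)² = 3.8·20.2 − ½·3.8² = 69.54.

69.54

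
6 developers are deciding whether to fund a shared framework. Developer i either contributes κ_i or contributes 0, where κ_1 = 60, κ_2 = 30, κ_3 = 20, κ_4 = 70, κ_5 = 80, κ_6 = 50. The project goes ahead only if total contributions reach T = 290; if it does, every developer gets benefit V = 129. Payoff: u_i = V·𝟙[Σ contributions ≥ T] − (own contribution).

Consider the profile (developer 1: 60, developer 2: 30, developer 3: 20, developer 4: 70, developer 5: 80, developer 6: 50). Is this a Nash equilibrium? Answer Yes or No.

Total = 310 ≥ 290: provided.
Developer 1 (pledges 60, payoff 69): dropping to 0 → total 250, payoff 0. No gain.
Developer 2 (pledges 30, payoff 99): dropping to 0 → total 280, payoff 0. No gain.
Developer 3 (pledges 20, payoff 109): dropping to 0 → total 290, payoff 129. Profitable deviation.

No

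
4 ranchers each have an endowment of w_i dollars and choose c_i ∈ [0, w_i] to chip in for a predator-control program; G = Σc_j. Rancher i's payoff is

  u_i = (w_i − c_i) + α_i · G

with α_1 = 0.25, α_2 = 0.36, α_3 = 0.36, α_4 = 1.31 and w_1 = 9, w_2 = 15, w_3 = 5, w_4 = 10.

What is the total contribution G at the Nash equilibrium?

∂u_i/∂c_i = α_i − 1, so rancher i contributes w_i if α_i > 1, else 0.
α_i > 1 for i ∈ {4}; NE contributions (0, 0, 0, 10), G = 10.

10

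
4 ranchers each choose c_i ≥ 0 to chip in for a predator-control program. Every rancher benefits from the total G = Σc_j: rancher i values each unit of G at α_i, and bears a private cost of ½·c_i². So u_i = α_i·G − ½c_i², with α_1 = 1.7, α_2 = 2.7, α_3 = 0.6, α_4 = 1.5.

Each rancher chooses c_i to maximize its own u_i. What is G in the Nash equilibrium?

Rancher i's FOC: ∂u_i/∂c_i = α_i − c_i = 0, so c_i* = α_i.
NE contributions = (1.7, 2.7, 0.6, 1.5); G = 6.5.

6.5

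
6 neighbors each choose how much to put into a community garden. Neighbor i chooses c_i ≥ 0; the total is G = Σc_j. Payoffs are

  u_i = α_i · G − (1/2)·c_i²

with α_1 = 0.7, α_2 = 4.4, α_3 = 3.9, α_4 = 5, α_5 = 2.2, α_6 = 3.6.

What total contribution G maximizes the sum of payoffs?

Planner FOC: ∂(Σu_j)/∂c_i = (Σα_j) − c_i = 0, so c_i^SO = Σα_j = 19.8 for every i; G^SO = 118.8.

118.8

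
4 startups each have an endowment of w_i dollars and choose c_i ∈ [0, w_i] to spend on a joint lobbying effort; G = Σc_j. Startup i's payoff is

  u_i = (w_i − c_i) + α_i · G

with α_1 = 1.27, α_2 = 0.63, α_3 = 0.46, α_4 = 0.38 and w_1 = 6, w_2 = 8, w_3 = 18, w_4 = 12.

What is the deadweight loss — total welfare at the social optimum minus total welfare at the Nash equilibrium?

66.12

∂u_i/∂c_i = α_i − 1, so startup i contributes w_i if α_i > 1, else 0.
α_i > 1 for i ∈ {1}; NE contributions (6, 0, 0, 0), G = 6.
W^NE = Σw_i − G^NE + (Σα_i)·G^NE = 44 + 1.74·6 = 54.44.
Planner: ∂(Σu_j)/∂c_i = Σα_j − 1 = 1.74 > 0, so everyone contributes w_i; G^SO = 44, W^SO = 44 + 1.74·44 = 120.56.
Deadweight loss = 66.12.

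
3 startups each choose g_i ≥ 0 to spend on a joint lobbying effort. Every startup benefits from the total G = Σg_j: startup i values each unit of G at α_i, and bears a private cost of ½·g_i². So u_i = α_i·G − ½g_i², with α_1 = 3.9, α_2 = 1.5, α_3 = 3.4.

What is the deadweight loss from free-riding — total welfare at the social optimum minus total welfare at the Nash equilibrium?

Startup i's FOC: ∂u_i/∂g_i = α_i − g_i = 0, so g_i* = α_i.
NE contributions = (3.9, 1.5, 3.4); G = 8.8.
W^NE = (Σα)·G − ½Σα_i² = 8.8² − ½·29.02 = 62.93.
Planner sets g_i = Σα_j = 8.8 for every i, so G^SO = 3·8.8 = 26.4.
W^SO = (Σα)·G^SO − ½·3·(Σα)² = (3/2)·8.8² = 116.16.
Deadweight loss = W^SO − W^NE = 53.23.

53.23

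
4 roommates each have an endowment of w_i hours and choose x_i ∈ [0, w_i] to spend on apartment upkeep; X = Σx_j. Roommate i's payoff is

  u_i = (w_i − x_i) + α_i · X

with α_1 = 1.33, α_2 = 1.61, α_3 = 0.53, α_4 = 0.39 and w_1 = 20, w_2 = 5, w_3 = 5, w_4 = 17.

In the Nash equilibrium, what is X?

∂u_i/∂x_i = α_i − 1, so roommate i contributes w_i if α_i > 1, else 0.
α_i > 1 for i ∈ {1, 2}; NE contributions (20, 5, 0, 0), X = 25.

25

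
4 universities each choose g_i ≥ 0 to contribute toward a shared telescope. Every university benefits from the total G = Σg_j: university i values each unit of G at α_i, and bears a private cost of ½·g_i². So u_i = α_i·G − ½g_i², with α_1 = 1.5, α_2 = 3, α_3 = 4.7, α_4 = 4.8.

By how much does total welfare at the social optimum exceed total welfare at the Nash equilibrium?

224.19

University i's FOC: ∂u_i/∂g_i = α_i − g_i = 0, so g_i* = α_i.
NE contributions = (1.5, 3, 4.7, 4.8); G = 14.
W^NE = (Σα)·G − ½Σα_i² = 14² − ½·56.38 = 167.81.
Planner sets g_i = Σα_j = 14 for every i, so G^SO = 4·14 = 56.
W^SO = (Σα)·G^SO − ½·4·(Σα)² = (4/2)·14² = 392.
Deadweight loss = W^SO − W^NE = 224.19.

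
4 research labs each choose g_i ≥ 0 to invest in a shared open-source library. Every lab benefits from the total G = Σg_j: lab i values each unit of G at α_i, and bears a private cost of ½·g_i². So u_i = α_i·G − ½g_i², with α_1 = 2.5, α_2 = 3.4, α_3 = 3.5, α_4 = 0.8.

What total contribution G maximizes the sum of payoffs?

40.8

Planner FOC: ∂(Σu_j)/∂g_i = (Σα_j) − g_i = 0, so g_i^SO = Σα_j = 10.2 for every i; G^SO = 40.8.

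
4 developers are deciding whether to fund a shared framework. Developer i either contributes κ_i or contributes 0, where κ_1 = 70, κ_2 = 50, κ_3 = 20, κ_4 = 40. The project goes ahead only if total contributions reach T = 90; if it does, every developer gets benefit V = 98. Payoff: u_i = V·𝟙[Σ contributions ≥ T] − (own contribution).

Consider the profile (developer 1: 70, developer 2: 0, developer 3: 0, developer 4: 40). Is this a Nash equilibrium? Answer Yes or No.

Total = 110 ≥ 90: provided.
Developer 1 (pledges 70, payoff 28): dropping to 0 → total 40, payoff 0. No gain.
Developer 2 (pledges 0, payoff 98): pledging 50 → total 160, payoff 48. No gain.
Developer 3 (pledges 0, payoff 98): pledging 20 → total 130, payoff 78. No gain.
Developer 4 (pledges 40, payoff 58): dropping to 0 → total 70, payoff 0. No gain.

Yes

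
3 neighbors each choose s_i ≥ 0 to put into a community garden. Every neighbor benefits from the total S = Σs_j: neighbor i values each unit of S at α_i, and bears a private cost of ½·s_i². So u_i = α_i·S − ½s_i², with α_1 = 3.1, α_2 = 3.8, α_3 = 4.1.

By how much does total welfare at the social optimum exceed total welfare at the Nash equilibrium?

80.93

Neighbor i's FOC: ∂u_i/∂s_i = α_i − s_i = 0, so s_i* = α_i.
NE contributions = (3.1, 3.8, 4.1); S = 11.
W^NE = (Σα)·S − ½Σα_i² = 11² − ½·40.86 = 100.57.
Planner sets s_i = Σα_j = 11 for every i, so S^SO = 3·11 = 33.
W^SO = (Σα)·S^SO − ½·3·(Σα)² = (3/2)·11² = 181.5.
Deadweight loss = W^SO − W^NE = 80.93.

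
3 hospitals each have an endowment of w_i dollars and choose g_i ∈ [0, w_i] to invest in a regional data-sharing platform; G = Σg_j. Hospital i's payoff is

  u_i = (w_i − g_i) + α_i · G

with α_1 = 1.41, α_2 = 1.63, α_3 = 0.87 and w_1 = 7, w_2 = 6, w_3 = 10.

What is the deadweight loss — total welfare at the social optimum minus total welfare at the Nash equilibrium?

29.1

∂u_i/∂g_i = α_i − 1, so hospital i contributes w_i if α_i > 1, else 0.
α_i > 1 for i ∈ {1, 2}; NE contributions (7, 6, 0), G = 13.
W^NE = Σw_i − G^NE + (Σα_i)·G^NE = 23 + 2.91·13 = 60.83.
Planner: ∂(Σu_j)/∂g_i = Σα_j − 1 = 2.91 > 0, so everyone contributes w_i; G^SO = 23, W^SO = 23 + 2.91·23 = 89.93.
Deadweight loss = 29.1.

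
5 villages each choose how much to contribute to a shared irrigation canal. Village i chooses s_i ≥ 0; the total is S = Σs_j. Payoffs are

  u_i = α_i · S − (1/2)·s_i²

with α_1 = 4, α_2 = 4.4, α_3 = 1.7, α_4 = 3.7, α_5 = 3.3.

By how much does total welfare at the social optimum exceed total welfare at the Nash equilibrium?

470.03

Village i's FOC: ∂u_i/∂s_i = α_i − s_i = 0, so s_i* = α_i.
NE contributions = (4, 4.4, 1.7, 3.7, 3.3); S = 17.1.
W^NE = (Σα)·S − ½Σα_i² = 17.1² − ½·62.83 = 260.995.
Planner sets s_i = Σα_j = 17.1 for every i, so S^SO = 5·17.1 = 85.5.
W^SO = (Σα)·S^SO − ½·5·(Σα)² = (5/2)·17.1² = 731.025.
Deadweight loss = W^SO − W^NE = 470.03.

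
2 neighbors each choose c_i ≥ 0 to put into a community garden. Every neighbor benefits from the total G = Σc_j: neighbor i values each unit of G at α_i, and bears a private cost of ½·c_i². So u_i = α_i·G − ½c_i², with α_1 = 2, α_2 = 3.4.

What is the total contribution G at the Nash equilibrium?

5.4

Neighbor i's FOC: ∂u_i/∂c_i = α_i − c_i = 0, so c_i* = α_i.
NE contributions = (2, 3.4); G = 5.4.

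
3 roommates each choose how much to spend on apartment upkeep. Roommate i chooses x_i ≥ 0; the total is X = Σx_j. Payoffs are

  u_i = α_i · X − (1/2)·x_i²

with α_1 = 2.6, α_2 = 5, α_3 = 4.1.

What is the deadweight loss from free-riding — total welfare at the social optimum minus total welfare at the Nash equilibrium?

92.73

Roommate i's FOC: ∂u_i/∂x_i = α_i − x_i = 0, so x_i* = α_i.
NE contributions = (2.6, 5, 4.1); X = 11.7.
W^NE = (Σα)·X − ½Σα_i² = 11.7² − ½·48.57 = 112.605.
Planner sets x_i = Σα_j = 11.7 for every i, so X^SO = 3·11.7 = 35.1.
W^SO = (Σα)·X^SO − ½·3·(Σα)² = (3/2)·11.7² = 205.335.
Deadweight loss = W^SO − W^NE = 92.73.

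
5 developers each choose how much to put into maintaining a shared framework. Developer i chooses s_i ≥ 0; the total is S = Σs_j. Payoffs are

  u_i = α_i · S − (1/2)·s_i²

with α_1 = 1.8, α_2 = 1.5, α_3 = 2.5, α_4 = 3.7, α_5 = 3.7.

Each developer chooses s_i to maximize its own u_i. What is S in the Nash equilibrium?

13.2

Developer i's FOC: ∂u_i/∂s_i = α_i − s_i = 0, so s_i* = α_i.
NE contributions = (1.8, 1.5, 2.5, 3.7, 3.7); S = 13.2.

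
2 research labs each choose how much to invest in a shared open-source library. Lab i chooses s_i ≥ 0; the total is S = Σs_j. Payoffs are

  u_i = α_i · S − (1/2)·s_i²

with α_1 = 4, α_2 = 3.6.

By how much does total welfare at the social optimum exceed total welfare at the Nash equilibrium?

14.48

Lab i's FOC: ∂u_i/∂s_i = α_i − s_i = 0, so s_i* = α_i.
NE contributions = (4, 3.6); S = 7.6.
W^NE = (Σα)·S − ½Σα_i² = 7.6² − ½·28.96 = 43.28.
Planner sets s_i = Σα_j = 7.6 for every i, so S^SO = 2·7.6 = 15.2.
W^SO = (Σα)·S^SO − ½·2·(Σα)² = (2/2)·7.6² = 57.76.
Deadweight loss = W^SO − W^NE = 14.48.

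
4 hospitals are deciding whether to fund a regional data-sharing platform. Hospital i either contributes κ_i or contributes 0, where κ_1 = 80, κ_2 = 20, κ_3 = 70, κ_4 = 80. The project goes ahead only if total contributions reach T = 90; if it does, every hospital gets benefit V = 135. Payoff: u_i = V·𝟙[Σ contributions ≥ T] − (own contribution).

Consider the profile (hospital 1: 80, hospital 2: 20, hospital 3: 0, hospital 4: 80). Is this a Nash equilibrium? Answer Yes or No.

No

Total = 180 ≥ 90: provided.
Hospital 1 (pledges 80, payoff 55): dropping to 0 → total 100, payoff 135. Profitable deviation.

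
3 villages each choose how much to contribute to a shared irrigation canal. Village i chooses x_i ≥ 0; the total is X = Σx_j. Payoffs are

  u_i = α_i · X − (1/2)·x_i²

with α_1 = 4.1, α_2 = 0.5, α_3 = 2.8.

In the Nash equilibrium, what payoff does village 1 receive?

21.935

Village i's FOC: ∂u_i/∂x_i = α_i − x_i = 0, so x_i* = α_i.
NE contributions = (4.1, 0.5, 2.8); X = 7.4.
u_1 = α_1·X − ½·(x_1)² = 4.1·7.4 − ½·4.1² = 21.935.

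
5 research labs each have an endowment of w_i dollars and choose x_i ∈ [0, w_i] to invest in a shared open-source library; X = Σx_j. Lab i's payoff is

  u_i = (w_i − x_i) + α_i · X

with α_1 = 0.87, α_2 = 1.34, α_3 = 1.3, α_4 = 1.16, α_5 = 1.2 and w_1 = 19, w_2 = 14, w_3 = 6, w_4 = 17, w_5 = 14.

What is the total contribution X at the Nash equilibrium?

51

∂u_i/∂x_i = α_i − 1, so lab i contributes w_i if α_i > 1, else 0.
α_i > 1 for i ∈ {2, 3, 4, 5}; NE contributions (0, 14, 6, 17, 14), X = 51.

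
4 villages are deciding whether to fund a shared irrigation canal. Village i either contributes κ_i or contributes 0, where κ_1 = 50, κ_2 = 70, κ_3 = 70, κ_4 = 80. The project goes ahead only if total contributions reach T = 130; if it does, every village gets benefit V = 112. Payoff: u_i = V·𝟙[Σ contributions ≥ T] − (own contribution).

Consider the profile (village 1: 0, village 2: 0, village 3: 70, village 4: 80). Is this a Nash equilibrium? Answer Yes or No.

Total = 150 ≥ 130: provided.
Village 1 (pledges 0, payoff 112): pledging 50 → total 200, payoff 62. No gain.
Village 2 (pledges 0, payoff 112): pledging 70 → total 220, payoff 42. No gain.
Village 3 (pledges 70, payoff 42): dropping to 0 → total 80, payoff 0. No gain.
Village 4 (pledges 80, payoff 32): dropping to 0 → total 70, payoff 0. No gain.

Yes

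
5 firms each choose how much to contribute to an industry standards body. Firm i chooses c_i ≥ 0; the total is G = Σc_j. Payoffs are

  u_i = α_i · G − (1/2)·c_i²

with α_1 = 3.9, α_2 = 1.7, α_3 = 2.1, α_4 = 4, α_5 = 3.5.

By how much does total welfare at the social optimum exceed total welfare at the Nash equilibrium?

371.94

Firm i's FOC: ∂u_i/∂c_i = α_i − c_i = 0, so c_i* = α_i.
NE contributions = (3.9, 1.7, 2.1, 4, 3.5); G = 15.2.
W^NE = (Σα)·G − ½Σα_i² = 15.2² − ½·50.76 = 205.66.
Planner sets c_i = Σα_j = 15.2 for every i, so G^SO = 5·15.2 = 76.
W^SO = (Σα)·G^SO − ½·5·(Σα)² = (5/2)·15.2² = 577.6.
Deadweight loss = W^SO − W^NE = 371.94.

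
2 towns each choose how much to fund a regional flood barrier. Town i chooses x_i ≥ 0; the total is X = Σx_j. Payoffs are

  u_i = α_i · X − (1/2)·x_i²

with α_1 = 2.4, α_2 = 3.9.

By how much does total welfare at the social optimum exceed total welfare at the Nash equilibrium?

Town i's FOC: ∂u_i/∂x_i = α_i − x_i = 0, so x_i* = α_i.
NE contributions = (2.4, 3.9); X = 6.3.
W^NE = (Σα)·X − ½Σα_i² = 6.3² − ½·20.97 = 29.205.
Planner sets x_i = Σα_j = 6.3 for every i, so X^SO = 2·6.3 = 12.6.
W^SO = (Σα)·X^SO − ½·2·(Σα)² = (2/2)·6.3² = 39.69.
Deadweight loss = W^SO − W^NE = 10.485.

10.485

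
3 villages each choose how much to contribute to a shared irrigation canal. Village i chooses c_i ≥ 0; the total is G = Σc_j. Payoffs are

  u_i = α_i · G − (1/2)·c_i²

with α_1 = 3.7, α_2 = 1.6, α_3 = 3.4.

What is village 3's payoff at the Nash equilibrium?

23.8

Village i's FOC: ∂u_i/∂c_i = α_i − c_i = 0, so c_i* = α_i.
NE contributions = (3.7, 1.6, 3.4); G = 8.7.
u_3 = α_3·G − ½·(c_3)² = 3.4·8.7 − ½·3.4² = 23.8.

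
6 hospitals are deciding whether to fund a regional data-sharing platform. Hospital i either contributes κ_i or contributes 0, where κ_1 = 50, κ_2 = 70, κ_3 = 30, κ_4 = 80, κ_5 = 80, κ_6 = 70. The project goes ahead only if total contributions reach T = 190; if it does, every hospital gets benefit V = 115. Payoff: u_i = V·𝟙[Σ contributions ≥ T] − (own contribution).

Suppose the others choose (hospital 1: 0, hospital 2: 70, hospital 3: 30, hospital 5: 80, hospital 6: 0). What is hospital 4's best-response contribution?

Others' total = 180. Contributing 80 brings total to 260 ≥ 190: gain V − κ_4 = 35.
Best response: 80.

80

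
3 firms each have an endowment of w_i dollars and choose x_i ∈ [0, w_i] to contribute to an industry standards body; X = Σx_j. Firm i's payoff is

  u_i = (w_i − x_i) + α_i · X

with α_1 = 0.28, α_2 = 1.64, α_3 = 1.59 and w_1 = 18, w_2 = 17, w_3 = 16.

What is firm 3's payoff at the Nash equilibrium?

∂u_i/∂x_i = α_i − 1, so firm i contributes w_i if α_i > 1, else 0.
α_i > 1 for i ∈ {2, 3}; NE contributions (0, 17, 16), X = 33.
u_3 = (16 − 16) + 1.59·33 = 52.47.

52.47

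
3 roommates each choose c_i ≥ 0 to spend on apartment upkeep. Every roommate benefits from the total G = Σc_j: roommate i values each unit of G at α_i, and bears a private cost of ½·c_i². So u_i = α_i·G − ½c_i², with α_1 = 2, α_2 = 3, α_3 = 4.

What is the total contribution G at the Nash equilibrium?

9

Roommate i's FOC: ∂u_i/∂c_i = α_i − c_i = 0, so c_i* = α_i.
NE contributions = (2, 3, 4); G = 9.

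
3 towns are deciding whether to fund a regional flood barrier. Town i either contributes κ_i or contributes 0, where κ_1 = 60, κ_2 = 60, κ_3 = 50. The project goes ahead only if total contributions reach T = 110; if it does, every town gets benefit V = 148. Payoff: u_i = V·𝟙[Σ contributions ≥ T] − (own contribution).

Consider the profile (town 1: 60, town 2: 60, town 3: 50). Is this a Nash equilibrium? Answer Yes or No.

No

Total = 170 ≥ 110: provided.
Town 1 (pledges 60, payoff 88): dropping to 0 → total 110, payoff 148. Profitable deviation.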